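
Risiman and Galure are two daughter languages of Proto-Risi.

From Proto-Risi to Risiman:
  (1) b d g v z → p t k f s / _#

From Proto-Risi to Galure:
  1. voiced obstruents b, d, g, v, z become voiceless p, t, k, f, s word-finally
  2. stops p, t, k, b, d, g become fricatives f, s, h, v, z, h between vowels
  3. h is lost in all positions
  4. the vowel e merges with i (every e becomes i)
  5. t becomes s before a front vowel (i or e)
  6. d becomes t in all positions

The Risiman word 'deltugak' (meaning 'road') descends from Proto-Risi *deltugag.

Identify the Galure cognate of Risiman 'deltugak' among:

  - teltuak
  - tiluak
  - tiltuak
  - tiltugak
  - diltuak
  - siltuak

Galure: *deltugag > deltugak > deltuhak > deltuak > diltuak > tiltuak  (by final devoicing, intervocalic lenition, h-loss, vowel merger, unconditioned shift)
Among the options, 'tiltuak' alone shows every Galure change applied in order.

tiltuak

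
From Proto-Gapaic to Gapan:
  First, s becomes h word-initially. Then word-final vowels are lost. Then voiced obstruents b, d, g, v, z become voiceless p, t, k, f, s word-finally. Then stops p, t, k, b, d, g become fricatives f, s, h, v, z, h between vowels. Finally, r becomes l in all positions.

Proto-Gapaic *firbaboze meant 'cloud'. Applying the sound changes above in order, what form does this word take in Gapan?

filbavos

Gapan: *firbaboze > firbaboz > firbabos > firbavos > filbavos  (by apocope, final devoicing, intervocalic lenition, unconditioned shift)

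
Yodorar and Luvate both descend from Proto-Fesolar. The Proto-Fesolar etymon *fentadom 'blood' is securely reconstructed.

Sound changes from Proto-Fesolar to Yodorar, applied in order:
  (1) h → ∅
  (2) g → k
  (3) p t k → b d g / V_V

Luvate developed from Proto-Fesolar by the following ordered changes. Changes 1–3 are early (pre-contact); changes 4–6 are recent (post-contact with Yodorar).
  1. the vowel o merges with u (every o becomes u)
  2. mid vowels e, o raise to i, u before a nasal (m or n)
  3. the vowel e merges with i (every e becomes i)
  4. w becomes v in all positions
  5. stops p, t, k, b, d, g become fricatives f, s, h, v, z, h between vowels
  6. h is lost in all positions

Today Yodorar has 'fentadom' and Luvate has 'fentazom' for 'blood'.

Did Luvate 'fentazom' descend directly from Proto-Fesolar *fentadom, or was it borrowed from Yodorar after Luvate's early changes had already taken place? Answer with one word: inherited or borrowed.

borrowed

If inherited, *fentadom would pass through all of Luvate's changes:
Luvate: *fentadom > fentadum > fintadum > fintazum  (by vowel merger, pre-nasal raising, intervocalic lenition)
If borrowed from Yodorar 'fentadom' after the early changes, it would undergo only the recent ones:
  rule 4 (unconditioned shift): no change (fentadom)
  rule 5 (intervocalic lenition): fentadom → fentazom
  rule 6 (h-loss): no change (fentazom)
  ⇒ as a loan: fentazom
Luvate 'fentazom' matches the loan outcome 'fentazom', not the inherited 'fintazum' — it skipped the early Luvate changes, so it was borrowed from Yodorar.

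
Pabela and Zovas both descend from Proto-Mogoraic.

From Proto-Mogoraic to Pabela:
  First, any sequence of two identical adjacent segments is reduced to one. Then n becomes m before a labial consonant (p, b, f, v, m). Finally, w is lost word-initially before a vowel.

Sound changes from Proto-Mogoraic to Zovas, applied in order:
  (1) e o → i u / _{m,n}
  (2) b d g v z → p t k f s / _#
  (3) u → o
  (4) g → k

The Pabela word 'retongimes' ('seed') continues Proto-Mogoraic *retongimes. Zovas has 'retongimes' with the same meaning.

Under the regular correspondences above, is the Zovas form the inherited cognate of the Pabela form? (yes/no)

no

Derive the expected Zovas reflex of *retongimes:
Zovas: *retongimes
  retongimes → retungimes   [pre-nasal raising]
  retungimes (rule 2 does not apply)
  retungimes → retongimes   [vowel merger]
  retongimes → retonkimes   [unconditioned shift]
  giving Zovas retonkimes.
The regular Zovas reflex would be 'retonkimes', but the attested form is 'retongimes'. The correspondence is irregular, so they are not cognates (the Zovas form has a different source).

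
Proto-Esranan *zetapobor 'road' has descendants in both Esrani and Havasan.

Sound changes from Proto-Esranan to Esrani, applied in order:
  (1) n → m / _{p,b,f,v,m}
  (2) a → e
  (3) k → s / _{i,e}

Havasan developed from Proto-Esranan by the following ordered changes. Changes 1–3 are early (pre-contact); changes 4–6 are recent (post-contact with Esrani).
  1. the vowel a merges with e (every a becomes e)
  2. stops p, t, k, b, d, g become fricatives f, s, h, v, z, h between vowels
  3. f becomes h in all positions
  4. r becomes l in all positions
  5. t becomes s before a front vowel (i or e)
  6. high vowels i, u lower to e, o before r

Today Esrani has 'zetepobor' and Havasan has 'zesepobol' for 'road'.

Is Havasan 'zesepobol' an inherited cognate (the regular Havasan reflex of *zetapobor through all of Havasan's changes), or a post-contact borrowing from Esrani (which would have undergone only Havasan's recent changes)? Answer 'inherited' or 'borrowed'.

If inherited, *zetapobor would pass through all of Havasan's changes:
Havasan: start from *zetapobor.
  rule 1 (vowel merger): zetapobor → zetepobor
  rule 2 (intervocalic lenition): zetepobor → zesefovor
  rule 3 (unconditioned shift): zesefovor → zesehovor
  rule 4 (unconditioned shift): zesehovor → zesehovol
  rule 5: no change — zesehovol
  rule 6: no change — zesehovol
  ⇒ Havasan zesehovol
If borrowed from Esrani 'zetepobor' after the early changes, it would undergo only the recent ones:
  rule 4 (unconditioned shift): zetepobor → zetepobol
  rule 5 (palatalisation): zetepobol → zesepobol
  rule 6 (pre-rhotic lowering): no change (zesepobol)
  ⇒ as a loan: zesepobol
Havasan 'zesepobol' matches the loan outcome 'zesepobol', not the inherited 'zesehovol' — it skipped the early Havasan changes, so it was borrowed from Esrani.

borrowed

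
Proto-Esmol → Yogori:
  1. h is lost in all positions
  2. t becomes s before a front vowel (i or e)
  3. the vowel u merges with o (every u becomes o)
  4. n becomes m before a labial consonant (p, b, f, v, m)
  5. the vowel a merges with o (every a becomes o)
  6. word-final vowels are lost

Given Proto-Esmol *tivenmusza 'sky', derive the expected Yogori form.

Yogori: *tivenmusza
  tivenmusza (rule 1 does not apply)
  tivenmusza → sivenmusza   [palatalisation]
  sivenmusza → sivenmosza   [vowel merger]
  sivenmosza → sivemmosza   [nasal place assimilation]
  sivemmosza → sivemmoszo   [vowel merger]
  sivemmoszo → sivemmosz   [apocope]
  giving Yogori sivemmosz.

sivemmosz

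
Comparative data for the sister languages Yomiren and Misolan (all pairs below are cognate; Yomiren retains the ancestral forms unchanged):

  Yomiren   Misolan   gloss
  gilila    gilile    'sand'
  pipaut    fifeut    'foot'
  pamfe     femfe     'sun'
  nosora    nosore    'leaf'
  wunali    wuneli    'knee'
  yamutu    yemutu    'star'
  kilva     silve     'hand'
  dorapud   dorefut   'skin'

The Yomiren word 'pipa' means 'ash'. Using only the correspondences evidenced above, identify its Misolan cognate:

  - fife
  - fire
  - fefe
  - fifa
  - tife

fife

pipaut ~ fifeut — Yomiren p corresponds to Misolan f word-initially before a front vowel.
pipaut ~ fifeut — Yomiren p corresponds to Misolan f between vowels (before a back vowel).
gilila ~ gilile, nosora ~ nosore — Yomiren a corresponds to Misolan e word-finally.
Applying these to Yomiren 'pipa':
  pipa → fipa   (p→f word-initially before a front vowel)
  fipa → fifa   (p→f between vowels (before a back vowel))
  fifa → fife   (a→e word-finally)
So the Misolan cognate is 'fife'.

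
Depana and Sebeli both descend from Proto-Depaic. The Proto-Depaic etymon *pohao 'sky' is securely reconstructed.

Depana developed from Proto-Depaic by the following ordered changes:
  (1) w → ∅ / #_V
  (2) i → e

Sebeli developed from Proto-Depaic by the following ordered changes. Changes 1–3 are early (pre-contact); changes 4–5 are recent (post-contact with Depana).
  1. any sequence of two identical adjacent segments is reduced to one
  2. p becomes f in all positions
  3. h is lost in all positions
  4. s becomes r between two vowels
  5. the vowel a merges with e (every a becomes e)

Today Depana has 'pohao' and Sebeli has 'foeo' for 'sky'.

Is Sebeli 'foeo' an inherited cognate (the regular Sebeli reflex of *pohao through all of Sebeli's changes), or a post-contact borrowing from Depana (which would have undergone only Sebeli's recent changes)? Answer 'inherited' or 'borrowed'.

If inherited, *pohao would pass through all of Sebeli's changes:
Sebeli: *pohao
  pohao (rule 1 does not apply)
  pohao → fohao   [unconditioned shift]
  fohao → foao   [h-loss]
  foao (rule 4 does not apply)
  foao → foeo   [vowel merger]
  giving Sebeli foeo.
If borrowed from Depana 'pohao' after the early changes, it would undergo only the recent ones:
  rule 4 (rhotacism): no change (pohao)
  rule 5 (vowel merger): pohao → poheo
  ⇒ as a loan: poheo
Sebeli 'foeo' matches the inherited outcome exactly, so it is an inherited cognate, not a loan.

inherited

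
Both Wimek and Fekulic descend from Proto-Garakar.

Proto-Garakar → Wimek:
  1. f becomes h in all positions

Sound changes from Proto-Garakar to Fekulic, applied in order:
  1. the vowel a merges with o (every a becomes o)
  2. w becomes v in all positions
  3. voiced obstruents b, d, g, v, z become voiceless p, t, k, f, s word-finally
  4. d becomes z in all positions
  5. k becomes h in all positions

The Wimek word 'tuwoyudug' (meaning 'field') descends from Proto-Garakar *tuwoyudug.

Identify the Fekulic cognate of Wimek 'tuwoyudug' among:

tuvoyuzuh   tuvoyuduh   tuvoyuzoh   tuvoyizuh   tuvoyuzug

tuvoyuzuh

Fekulic: *tuwoyudug > tuvoyudug > tuvoyuduk > tuvoyuzuk > tuvoyuzuh  (by unconditioned shift, final devoicing, unconditioned shift, unconditioned shift)
Among the options, 'tuvoyuzuh' alone shows every Fekulic change applied in order.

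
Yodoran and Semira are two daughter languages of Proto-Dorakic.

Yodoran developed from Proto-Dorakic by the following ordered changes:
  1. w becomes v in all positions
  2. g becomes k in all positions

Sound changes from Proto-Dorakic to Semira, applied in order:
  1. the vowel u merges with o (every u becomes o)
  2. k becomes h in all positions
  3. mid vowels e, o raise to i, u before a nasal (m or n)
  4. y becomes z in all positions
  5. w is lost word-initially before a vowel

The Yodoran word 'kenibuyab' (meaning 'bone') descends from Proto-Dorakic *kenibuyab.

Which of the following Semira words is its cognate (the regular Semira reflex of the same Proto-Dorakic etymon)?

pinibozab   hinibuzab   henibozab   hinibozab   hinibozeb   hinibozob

hinibozab

Semira: start from *kenibuyab.
  rule 1 (vowel merger): kenibuyab → keniboyab
  rule 2 (unconditioned shift): keniboyab → heniboyab
  rule 3 (pre-nasal raising): heniboyab → hiniboyab
  rule 4 (unconditioned shift): hiniboyab → hinibozab
  rule 5: no change — hinibozab
  ⇒ Semira hinibozab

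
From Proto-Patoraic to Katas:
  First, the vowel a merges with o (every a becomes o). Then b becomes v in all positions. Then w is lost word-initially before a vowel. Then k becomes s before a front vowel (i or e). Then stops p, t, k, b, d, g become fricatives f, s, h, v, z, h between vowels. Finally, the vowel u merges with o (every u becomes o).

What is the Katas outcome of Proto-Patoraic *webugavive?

Katas: *webugavive > webugovive > wevugovive > evugovive > evuhovive > evohovive  (by vowel merger, unconditioned shift, glide loss, intervocalic lenition, vowel merger)

evohovive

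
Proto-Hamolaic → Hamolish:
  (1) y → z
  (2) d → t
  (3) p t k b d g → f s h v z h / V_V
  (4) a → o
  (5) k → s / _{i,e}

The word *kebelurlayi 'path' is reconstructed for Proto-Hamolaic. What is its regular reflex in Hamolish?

sevelurlozi

Hamolish: *kebelurlayi
  kebelurlayi → kebelurlazi   [unconditioned shift]
  kebelurlazi (rule 2 does not apply)
  kebelurlazi → kevelurlazi   [intervocalic lenition]
  kevelurlazi → kevelurlozi   [vowel merger]
  kevelurlozi → sevelurlozi   [palatalisation]
  giving Hamolish sevelurlozi.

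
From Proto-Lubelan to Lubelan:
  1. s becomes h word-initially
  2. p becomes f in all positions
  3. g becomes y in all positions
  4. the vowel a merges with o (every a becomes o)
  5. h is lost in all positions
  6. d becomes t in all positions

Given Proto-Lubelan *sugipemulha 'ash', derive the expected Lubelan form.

uyifemulo

Lubelan: *sugipemulha > hugipemulha > hugifemulha > huyifemulha > huyifemulho > uyifemulo  (by debuccalisation, unconditioned shift, unconditioned shift, vowel merger, h-loss)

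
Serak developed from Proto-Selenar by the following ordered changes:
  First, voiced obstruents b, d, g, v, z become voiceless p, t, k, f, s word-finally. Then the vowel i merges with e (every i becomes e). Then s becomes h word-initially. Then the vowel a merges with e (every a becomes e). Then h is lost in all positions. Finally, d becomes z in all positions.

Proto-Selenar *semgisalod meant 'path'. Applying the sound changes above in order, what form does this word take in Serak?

Serak: *semgisalod
  semgisalod → semgisalot   [final devoicing]
  semgisalot → semgesalot   [vowel merger]
  semgesalot → hemgesalot   [debuccalisation]
  hemgesalot → hemgeselot   [vowel merger]
  hemgeselot → emgeselot   [h-loss]
  emgeselot (rule 6 does not apply)
  giving Serak emgeselot.

emgeselot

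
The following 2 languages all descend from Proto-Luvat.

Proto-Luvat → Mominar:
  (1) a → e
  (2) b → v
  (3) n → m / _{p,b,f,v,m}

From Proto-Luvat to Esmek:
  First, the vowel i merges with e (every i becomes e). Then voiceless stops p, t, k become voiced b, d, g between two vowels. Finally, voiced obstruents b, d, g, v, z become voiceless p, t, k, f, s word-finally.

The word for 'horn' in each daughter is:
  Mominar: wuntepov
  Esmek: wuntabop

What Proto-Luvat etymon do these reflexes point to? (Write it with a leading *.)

*wuntapob

Position 6: Mominar has p, Esmek has b. Mominar preserves p here (none of its changes turn any other segment into p), so the proto-segment is *p.
Position 5: Mominar has e, Esmek has a. Esmek preserves a here (none of its changes turn any other segment into a), so the proto-segment is *a.
Position 8: Mominar has v, Esmek has p. Taking the neighbouring segments as reconstructed: Mominar v could go back to *b or *v; Esmek p could go back to *p or *b — the one source consistent with every daughter is *b.
Continuing position by position gives *wuntapob; check it forward:
Mominar: *wuntapob > wuntepob > wuntepov  (by vowel merger, unconditioned shift)
Esmek: *wuntapob > wuntabob > wuntabop  (by intervocalic voicing, final devoicing)
Only *wuntapob yields all of Mominar wuntepov, Esmek wuntabop.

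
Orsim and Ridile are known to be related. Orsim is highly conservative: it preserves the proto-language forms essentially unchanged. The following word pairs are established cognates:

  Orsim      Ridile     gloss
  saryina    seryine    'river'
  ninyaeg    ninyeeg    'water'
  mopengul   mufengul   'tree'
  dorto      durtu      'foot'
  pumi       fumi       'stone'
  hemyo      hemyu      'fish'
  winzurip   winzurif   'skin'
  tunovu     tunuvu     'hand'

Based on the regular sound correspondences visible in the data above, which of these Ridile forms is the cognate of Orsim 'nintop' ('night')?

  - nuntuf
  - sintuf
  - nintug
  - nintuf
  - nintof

mopengul ~ mufengul — Orsim o corresponds to Ridile u after a consonant, before a labial obstruent.
winzurip ~ winzurif — Orsim p corresponds to Ridile f word-finally.
Applying these to Orsim 'nintop':
  nintop → nintup   (o→u after a consonant, before a labial obstruent)
  nintup → nintuf   (p→f word-finally)
So the Ridile cognate is 'nintuf'.

nintuf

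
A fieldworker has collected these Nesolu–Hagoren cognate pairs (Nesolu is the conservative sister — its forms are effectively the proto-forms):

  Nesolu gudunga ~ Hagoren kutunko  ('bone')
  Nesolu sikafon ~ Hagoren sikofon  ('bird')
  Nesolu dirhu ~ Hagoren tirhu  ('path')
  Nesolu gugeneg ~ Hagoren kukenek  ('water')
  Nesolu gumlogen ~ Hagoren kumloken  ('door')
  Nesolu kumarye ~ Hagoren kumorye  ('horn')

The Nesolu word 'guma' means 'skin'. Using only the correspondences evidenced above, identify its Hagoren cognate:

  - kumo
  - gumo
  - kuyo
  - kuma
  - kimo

gudunga ~ kutunko, gugeneg ~ kukenek — Nesolu g corresponds to Hagoren k word-initially before a back vowel.
gudunga ~ kutunko — Nesolu a corresponds to Hagoren o word-finally.
Applying these to Nesolu 'guma':
  guma → kuma   (g→k word-initially before a back vowel)
  kuma → kumo   (a→o word-finally)
So the Hagoren cognate is 'kumo'.

kumo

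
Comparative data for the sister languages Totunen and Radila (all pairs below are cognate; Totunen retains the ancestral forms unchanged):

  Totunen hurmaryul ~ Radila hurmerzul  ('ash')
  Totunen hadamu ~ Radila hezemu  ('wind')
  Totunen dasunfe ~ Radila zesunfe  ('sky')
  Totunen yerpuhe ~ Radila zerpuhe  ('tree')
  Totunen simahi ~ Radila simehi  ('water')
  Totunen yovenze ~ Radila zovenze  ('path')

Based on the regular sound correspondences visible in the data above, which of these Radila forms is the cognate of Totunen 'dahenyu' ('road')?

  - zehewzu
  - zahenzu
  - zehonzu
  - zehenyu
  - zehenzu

dasunfe ~ zesunfe — Totunen d corresponds to Radila z word-initially before a back vowel.
hadamu ~ hezemu, dasunfe ~ zesunfe — Totunen a corresponds to Radila e after a consonant, before a consonant other than r, m, n, p, b, f, v.
hurmaryul ~ hurmerzul — Totunen y corresponds to Radila z after a consonant, before a back vowel.
Applying these to Totunen 'dahenyu':
  dahenyu → zahenyu   (d→z word-initially before a back vowel)
  zahenyu → zehenyu   (a→e after a consonant, before a consonant other than r, m, n, p, b, f, v)
  zehenyu → zehenzu   (y→z after a consonant, before a back vowel)
So the Radila cognate is 'zehenzu'.

zehenzu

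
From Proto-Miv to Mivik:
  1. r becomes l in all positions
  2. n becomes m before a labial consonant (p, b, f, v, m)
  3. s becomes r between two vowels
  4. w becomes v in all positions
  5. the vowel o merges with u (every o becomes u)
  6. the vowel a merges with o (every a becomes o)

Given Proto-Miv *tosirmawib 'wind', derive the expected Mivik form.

turilmovib

Mivik: start from *tosirmawib.
  rule 1 (unconditioned shift): tosirmawib → tosilmawib
  rule 2: no change — tosilmawib
  rule 3 (rhotacism): tosilmawib → torilmawib
  rule 4 (unconditioned shift): torilmawib → torilmavib
  rule 5 (vowel merger): torilmavib → turilmavib
  rule 6 (vowel merger): turilmavib → turilmovib
  ⇒ Mivik turilmovib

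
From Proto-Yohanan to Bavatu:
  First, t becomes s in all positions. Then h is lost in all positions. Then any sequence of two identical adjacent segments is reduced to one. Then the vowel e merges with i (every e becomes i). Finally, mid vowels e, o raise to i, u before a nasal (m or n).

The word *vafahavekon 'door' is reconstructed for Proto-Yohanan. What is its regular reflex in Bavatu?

Bavatu: *vafahavekon > vafaavekon > vafavekon > vafavikon > vafavikun  (by h-loss, degemination, vowel merger, pre-nasal raising)

vafavikun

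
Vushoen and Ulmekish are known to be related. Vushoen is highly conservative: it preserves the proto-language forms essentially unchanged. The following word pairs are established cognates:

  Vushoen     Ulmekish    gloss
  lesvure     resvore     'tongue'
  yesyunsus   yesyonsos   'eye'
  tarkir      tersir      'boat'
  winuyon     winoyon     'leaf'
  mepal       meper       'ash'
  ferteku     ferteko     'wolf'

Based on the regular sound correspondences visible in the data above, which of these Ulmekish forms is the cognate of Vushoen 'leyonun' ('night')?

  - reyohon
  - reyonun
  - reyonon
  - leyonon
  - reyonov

reyonon

lesvure ~ resvore — Vushoen l corresponds to Ulmekish r word-initially before a front vowel.
yesyunsus ~ yesyonsos — Vushoen u corresponds to Ulmekish o after a consonant, before a nasal.
Applying these to Vushoen 'leyonun':
  leyonun → reyonun   (l→r word-initially before a front vowel)
  reyonun → reyonon   (u→o after a consonant, before a nasal)
So the Ulmekish cognate is 'reyonon'.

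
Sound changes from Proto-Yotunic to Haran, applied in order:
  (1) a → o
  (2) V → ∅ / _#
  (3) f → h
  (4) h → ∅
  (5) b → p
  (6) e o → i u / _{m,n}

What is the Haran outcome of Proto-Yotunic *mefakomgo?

Haran: *mefakomgo > mefokomgo > mefokomg > mehokomg > meokomg > meokumg  (by vowel merger, apocope, unconditioned shift, h-loss, pre-nasal raising)

meokumg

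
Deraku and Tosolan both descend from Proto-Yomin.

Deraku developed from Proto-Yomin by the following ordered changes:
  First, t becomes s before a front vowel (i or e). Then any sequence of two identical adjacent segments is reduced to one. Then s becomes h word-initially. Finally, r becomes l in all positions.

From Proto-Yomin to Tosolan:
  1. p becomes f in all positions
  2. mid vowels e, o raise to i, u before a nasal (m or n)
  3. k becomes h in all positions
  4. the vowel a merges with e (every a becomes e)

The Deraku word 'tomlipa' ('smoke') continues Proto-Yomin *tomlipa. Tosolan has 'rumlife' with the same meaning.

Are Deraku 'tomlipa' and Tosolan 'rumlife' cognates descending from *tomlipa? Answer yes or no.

no

Derive the expected Tosolan reflex of *tomlipa:
Tosolan: *tomlipa
  tomlipa → tomlifa   [unconditioned shift]
  tomlifa → tumlifa   [pre-nasal raising]
  tumlifa (rule 3 does not apply)
  tumlifa → tumlife   [vowel merger]
  giving Tosolan tumlife.
The regular Tosolan reflex would be 'tumlife', but the attested form is 'rumlife'. The correspondence is irregular, so they are not cognates (the Tosolan form has a different source).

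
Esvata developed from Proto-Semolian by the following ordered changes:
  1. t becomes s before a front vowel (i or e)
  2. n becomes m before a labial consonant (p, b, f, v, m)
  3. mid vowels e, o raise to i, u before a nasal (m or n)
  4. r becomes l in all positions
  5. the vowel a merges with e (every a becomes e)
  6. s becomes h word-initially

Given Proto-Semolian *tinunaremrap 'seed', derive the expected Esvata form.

hinunelimlep

Esvata: start from *tinunaremrap.
  rule 1 (palatalisation): tinunaremrap → sinunaremrap
  rule 2: no change — sinunaremrap
  rule 3 (pre-nasal raising): sinunaremrap → sinunarimrap
  rule 4 (unconditioned shift): sinunarimrap → sinunalimlap
  rule 5 (vowel merger): sinunalimlap → sinunelimlep
  rule 6 (debuccalisation): sinunelimlep → hinunelimlep
  ⇒ Esvata hinunelimlep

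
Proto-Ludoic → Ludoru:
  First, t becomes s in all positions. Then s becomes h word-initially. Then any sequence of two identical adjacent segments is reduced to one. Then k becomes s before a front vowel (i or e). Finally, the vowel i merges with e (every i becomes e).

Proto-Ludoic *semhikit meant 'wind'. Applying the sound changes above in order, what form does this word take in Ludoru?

Ludoru: *semhikit > semhikis > hemhikis > hemhisis > hemheses  (by unconditioned shift, debuccalisation, palatalisation, vowel merger)

hemheses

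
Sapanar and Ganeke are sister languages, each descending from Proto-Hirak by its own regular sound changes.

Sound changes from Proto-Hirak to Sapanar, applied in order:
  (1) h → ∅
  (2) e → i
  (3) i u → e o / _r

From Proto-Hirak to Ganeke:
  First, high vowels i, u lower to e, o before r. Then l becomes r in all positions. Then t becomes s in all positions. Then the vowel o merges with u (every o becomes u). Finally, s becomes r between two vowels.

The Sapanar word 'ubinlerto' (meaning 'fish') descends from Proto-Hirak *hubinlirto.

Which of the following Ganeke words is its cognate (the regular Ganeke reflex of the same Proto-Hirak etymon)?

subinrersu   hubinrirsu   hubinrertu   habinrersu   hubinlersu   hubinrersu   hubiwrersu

Ganeke: *hubinlirto
  hubinlirto → hubinlerto   [pre-rhotic lowering]
  hubinlerto → hubinrerto   [unconditioned shift]
  hubinrerto → hubinrerso   [unconditioned shift]
  hubinrerso → hubinrersu   [vowel merger]
  hubinrersu (rule 5 does not apply)
  giving Ganeke hubinrersu.
Only 'hubinrersu' matches the regular Ganeke development of *hubinlirto.

hubinrersu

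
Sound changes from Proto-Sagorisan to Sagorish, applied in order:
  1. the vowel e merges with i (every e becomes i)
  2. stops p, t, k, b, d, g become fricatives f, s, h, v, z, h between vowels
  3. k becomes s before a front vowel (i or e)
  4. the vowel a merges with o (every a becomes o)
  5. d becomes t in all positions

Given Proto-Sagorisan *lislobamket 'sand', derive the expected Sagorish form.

lislovomsit

Sagorish: *lislobamket
  lislobamket → lislobamkit   [vowel merger]
  lislobamkit → lislovamkit   [intervocalic lenition]
  lislovamkit → lislovamsit   [palatalisation]
  lislovamsit → lislovomsit   [vowel merger]
  lislovomsit (rule 5 does not apply)
  giving Sagorish lislovomsit.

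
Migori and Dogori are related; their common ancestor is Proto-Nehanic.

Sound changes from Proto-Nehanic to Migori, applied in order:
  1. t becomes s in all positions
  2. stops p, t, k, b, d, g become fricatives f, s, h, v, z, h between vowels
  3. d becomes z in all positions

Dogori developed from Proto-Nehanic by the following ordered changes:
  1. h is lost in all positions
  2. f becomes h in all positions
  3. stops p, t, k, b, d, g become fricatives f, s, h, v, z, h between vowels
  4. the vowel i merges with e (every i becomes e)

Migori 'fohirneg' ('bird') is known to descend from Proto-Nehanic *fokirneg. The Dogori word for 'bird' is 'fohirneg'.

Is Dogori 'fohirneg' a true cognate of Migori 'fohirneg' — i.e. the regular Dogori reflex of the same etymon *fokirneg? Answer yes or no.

no

Derive the expected Dogori reflex of *fokirneg:
Dogori: *fokirneg
  fokirneg (rule 1 does not apply)
  fokirneg → hokirneg   [unconditioned shift]
  hokirneg → hohirneg   [intervocalic lenition]
  hohirneg → hoherneg   [vowel merger]
  giving Dogori hoherneg.
The regular Dogori reflex would be 'hoherneg', but the attested form is 'fohirneg'. The correspondence is irregular, so they are not cognates (the Dogori form has a different source).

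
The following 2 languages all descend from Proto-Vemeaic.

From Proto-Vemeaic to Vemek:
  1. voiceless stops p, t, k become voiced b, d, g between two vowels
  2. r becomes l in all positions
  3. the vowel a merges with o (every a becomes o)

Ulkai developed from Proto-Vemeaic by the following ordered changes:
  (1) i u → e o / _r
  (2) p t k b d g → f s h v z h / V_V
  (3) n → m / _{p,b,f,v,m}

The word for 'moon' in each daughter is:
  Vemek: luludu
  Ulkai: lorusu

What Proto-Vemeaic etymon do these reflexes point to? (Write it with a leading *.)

*lurutu

Position 3: Vemek has l, Ulkai has r. Ulkai preserves r here (none of its changes turn any other segment into r), so the proto-segment is *r.
Position 2: Vemek has u, Ulkai has o. Vemek preserves u here (none of its changes turn any other segment into u), so the proto-segment is *u.
Position 5: Vemek has d, Ulkai has s. Taking the neighbouring segments as reconstructed: Vemek d could go back to *t or *d; Ulkai s could go back to *t or *s — the one source consistent with every daughter is *t.
Verify the candidate proto-form against each daughter:
Vemek: *lurutu > lurudu > luludu  (by intervocalic voicing, unconditioned shift)
Ulkai: *lurutu
  lurutu → lorutu   [pre-rhotic lowering]
  lorutu → lorusu   [intervocalic lenition]
  lorusu (rule 3 does not apply)
  giving Ulkai lorusu.
Only *lurutu yields all of Vemek luludu, Ulkai lorusu.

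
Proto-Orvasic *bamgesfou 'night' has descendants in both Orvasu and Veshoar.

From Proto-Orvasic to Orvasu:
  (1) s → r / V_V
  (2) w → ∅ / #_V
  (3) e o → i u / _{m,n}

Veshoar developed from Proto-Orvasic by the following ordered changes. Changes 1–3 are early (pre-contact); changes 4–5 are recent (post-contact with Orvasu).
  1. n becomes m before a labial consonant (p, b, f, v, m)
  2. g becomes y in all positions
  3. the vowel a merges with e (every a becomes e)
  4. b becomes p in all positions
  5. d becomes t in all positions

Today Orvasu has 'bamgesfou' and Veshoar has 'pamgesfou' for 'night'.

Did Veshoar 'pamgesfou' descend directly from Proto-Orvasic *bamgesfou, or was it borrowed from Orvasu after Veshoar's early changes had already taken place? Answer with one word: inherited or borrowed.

If inherited, *bamgesfou would pass through all of Veshoar's changes:
Veshoar: start from *bamgesfou.
  rule 1: no change — bamgesfou
  rule 2 (unconditioned shift): bamgesfou → bamyesfou
  rule 3 (vowel merger): bamyesfou → bemyesfou
  rule 4 (unconditioned shift): bemyesfou → pemyesfou
  rule 5: no change — pemyesfou
  ⇒ Veshoar pemyesfou
If borrowed from Orvasu 'bamgesfou' after the early changes, it would undergo only the recent ones:
  rule 4 (unconditioned shift): bamgesfou → pamgesfou
  rule 5 (unconditioned shift): no change (pamgesfou)
  ⇒ as a loan: pamgesfou
Veshoar 'pamgesfou' matches the loan outcome 'pamgesfou', not the inherited 'pemyesfou' — it skipped the early Veshoar changes, so it was borrowed from Orvasu.

borrowed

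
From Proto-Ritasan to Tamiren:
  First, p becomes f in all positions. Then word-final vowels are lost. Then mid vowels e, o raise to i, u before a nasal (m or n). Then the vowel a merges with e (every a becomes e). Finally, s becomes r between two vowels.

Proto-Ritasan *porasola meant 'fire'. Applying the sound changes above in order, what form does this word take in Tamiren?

forerol

Tamiren: *porasola
  porasola → forasola   [unconditioned shift]
  forasola → forasol   [apocope]
  forasol (rule 3 does not apply)
  forasol → foresol   [vowel merger]
  foresol → forerol   [rhotacism]
  giving Tamiren forerol.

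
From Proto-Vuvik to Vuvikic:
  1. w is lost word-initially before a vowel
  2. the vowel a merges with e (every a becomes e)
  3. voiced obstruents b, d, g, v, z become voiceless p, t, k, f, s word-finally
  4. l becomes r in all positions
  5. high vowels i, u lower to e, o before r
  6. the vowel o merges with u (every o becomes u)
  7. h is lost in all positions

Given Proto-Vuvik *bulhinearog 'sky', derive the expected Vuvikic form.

burineeruk

Vuvikic: *bulhinearog
  bulhinearog (rule 1 does not apply)
  bulhinearog → bulhineerog   [vowel merger]
  bulhineerog → bulhineerok   [final devoicing]
  bulhineerok → burhineerok   [unconditioned shift]
  burhineerok → borhineerok   [pre-rhotic lowering]
  borhineerok → burhineeruk   [vowel merger]
  burhineeruk → burineeruk   [h-loss]
  giving Vuvikic burineeruk.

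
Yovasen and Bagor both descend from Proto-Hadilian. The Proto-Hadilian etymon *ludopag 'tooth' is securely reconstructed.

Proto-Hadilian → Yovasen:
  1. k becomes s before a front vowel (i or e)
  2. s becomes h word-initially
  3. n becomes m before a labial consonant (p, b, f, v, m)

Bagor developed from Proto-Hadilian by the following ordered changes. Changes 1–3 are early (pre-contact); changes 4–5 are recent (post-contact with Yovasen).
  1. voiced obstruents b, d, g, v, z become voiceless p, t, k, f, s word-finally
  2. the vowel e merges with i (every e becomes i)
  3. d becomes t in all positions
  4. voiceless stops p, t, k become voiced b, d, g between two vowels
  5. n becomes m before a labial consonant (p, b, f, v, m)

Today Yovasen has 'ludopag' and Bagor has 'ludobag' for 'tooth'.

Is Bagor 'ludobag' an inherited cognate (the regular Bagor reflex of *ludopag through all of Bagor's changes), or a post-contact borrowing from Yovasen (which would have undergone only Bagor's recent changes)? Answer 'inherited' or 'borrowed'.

If inherited, *ludopag would pass through all of Bagor's changes:
Bagor: *ludopag
  ludopag → ludopak   [final devoicing]
  ludopak (rule 2 does not apply)
  ludopak → lutopak   [unconditioned shift]
  lutopak → ludobak   [intervocalic voicing]
  ludobak (rule 5 does not apply)
  giving Bagor ludobak.
If borrowed from Yovasen 'ludopag' after the early changes, it would undergo only the recent ones:
  rule 4 (intervocalic voicing): ludopag → ludobag
  rule 5 (nasal place assimilation): no change (ludobag)
  ⇒ as a loan: ludobag
Bagor 'ludobag' matches the loan outcome 'ludobag', not the inherited 'ludobak' — it skipped the early Bagor changes, so it was borrowed from Yovasen.

borrowed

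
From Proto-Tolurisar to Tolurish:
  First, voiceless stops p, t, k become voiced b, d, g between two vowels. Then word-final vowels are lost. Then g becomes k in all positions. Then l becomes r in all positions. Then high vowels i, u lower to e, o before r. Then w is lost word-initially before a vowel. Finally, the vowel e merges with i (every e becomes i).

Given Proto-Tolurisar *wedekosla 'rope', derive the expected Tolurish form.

Tolurish: *wedekosla
  wedekosla → wedegosla   [intervocalic voicing]
  wedegosla → wedegosl   [apocope]
  wedegosl → wedekosl   [unconditioned shift]
  wedekosl → wedekosr   [unconditioned shift]
  wedekosr (rule 5 does not apply)
  wedekosr → edekosr   [glide loss]
  edekosr → idikosr   [vowel merger]
  giving Tolurish idikosr.

idikosr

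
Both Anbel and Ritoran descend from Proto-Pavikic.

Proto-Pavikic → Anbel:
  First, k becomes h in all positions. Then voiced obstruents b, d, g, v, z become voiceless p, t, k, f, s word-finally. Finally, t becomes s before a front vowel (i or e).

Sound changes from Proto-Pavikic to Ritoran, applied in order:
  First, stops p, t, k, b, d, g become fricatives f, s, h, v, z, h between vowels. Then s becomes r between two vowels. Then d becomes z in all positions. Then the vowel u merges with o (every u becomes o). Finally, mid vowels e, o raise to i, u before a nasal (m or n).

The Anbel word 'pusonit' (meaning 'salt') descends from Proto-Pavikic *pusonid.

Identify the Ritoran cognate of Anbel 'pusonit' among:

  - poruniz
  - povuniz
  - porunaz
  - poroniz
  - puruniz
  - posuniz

Ritoran: *pusonid > puronid > puroniz > poroniz > poruniz  (by rhotacism, unconditioned shift, vowel merger, pre-nasal raising)
Only 'poruniz' matches the regular Ritoran development of *pusonid.

poruniz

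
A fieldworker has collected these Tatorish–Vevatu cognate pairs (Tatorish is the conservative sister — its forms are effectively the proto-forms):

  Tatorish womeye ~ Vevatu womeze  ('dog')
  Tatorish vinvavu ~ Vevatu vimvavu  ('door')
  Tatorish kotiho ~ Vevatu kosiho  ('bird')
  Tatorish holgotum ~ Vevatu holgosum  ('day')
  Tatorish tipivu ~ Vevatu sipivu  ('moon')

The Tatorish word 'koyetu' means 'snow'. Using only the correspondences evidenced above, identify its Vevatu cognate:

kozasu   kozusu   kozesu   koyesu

womeye ~ womeze — Tatorish y corresponds to Vevatu z between vowels (before a front vowel).
holgotum ~ holgosum — Tatorish t corresponds to Vevatu s between vowels (before a back vowel).
Applying these to Tatorish 'koyetu':
  koyetu → kozetu   (y→z between vowels (before a front vowel))
  kozetu → kozesu   (t→s between vowels (before a back vowel))
So the Vevatu cognate is 'kozesu'.

kozesu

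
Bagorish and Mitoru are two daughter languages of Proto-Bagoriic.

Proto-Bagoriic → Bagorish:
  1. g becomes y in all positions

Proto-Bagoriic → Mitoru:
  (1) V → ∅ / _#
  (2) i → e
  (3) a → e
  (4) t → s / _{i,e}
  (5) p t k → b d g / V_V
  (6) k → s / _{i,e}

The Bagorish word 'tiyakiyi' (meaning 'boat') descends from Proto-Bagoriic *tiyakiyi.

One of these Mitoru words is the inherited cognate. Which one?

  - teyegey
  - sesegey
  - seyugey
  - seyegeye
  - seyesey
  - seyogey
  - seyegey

seyegey

Mitoru: *tiyakiyi > tiyakiy > teyakey > teyekey > seyekey > seyegey  (by apocope, vowel merger, vowel merger, palatalisation, intervocalic voicing)
Only 'seyegey' matches the regular Mitoru development of *tiyakiyi.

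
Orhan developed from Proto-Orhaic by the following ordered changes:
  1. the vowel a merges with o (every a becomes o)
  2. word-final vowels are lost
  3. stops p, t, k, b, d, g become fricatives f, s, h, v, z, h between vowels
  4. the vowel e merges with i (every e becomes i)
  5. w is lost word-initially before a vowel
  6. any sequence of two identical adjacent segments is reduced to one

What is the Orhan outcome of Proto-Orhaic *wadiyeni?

oziyin

Orhan: *wadiyeni > wodiyeni > wodiyen > woziyen > woziyin > oziyin  (by vowel merger, apocope, intervocalic lenition, vowel merger, glide loss)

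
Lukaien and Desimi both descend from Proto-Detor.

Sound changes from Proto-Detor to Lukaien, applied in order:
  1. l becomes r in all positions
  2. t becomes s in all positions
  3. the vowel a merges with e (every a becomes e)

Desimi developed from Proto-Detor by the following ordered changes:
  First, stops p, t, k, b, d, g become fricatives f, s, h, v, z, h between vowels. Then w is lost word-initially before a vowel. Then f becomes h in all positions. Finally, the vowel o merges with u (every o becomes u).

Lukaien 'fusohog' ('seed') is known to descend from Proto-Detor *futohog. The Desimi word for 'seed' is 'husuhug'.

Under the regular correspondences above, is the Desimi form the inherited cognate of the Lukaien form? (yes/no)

Derive the expected Desimi reflex of *futohog:
Desimi: *futohog
  futohog → fusohog   [intervocalic lenition]
  fusohog (rule 2 does not apply)
  fusohog → husohog   [unconditioned shift]
  husohog → husuhug   [vowel merger]
  giving Desimi husuhug.
Desimi 'husuhug' matches the regular reflex exactly, so the pair is cognate.

yes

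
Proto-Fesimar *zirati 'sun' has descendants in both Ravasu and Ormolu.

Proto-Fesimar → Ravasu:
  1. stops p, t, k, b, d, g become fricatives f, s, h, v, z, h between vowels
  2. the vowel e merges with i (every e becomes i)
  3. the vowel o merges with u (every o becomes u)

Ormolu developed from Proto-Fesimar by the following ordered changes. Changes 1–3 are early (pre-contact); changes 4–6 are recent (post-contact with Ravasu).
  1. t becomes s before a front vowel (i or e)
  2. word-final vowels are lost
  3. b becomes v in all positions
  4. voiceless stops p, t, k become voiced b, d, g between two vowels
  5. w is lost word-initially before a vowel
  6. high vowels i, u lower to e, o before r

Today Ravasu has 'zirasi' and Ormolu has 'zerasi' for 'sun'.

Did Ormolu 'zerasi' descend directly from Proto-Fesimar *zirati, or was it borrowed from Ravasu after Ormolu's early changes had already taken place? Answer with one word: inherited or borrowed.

borrowed

If inherited, *zirati would pass through all of Ormolu's changes:
Ormolu: start from *zirati.
  rule 1 (palatalisation): zirati → zirasi
  rule 2 (apocope): zirasi → ziras
  rule 3: no change — ziras
  rule 4: no change — ziras
  rule 5: no change — ziras
  rule 6 (pre-rhotic lowering): ziras → zeras
  ⇒ Ormolu zeras
If borrowed from Ravasu 'zirasi' after the early changes, it would undergo only the recent ones:
  rule 4 (intervocalic voicing): no change (zirasi)
  rule 5 (glide loss): no change (zirasi)
  rule 6 (pre-rhotic lowering): zirasi → zerasi
  ⇒ as a loan: zerasi
Ormolu 'zerasi' matches the loan outcome 'zerasi', not the inherited 'zeras' — it skipped the early Ormolu changes, so it was borrowed from Ravasu.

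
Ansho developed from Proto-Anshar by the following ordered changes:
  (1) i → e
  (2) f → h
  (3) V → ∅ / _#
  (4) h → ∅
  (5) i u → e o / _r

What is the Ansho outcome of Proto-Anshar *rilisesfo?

releses

Ansho: start from *rilisesfo.
  rule 1 (vowel merger): rilisesfo → relesesfo
  rule 2 (unconditioned shift): relesesfo → relesesho
  rule 3 (apocope): relesesho → relesesh
  rule 4 (h-loss): relesesh → releses
  rule 5: no change — releses
  ⇒ Ansho releses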